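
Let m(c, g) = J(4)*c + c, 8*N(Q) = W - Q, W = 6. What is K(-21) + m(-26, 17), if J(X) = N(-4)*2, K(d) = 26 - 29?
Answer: -94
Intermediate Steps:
K(d) = -3
N(Q) = ¾ - Q/8 (N(Q) = (6 - Q)/8 = ¾ - Q/8)
J(X) = 5/2 (J(X) = (¾ - ⅛*(-4))*2 = (¾ + ½)*2 = (5/4)*2 = 5/2)
m(c, g) = 7*c/2 (m(c, g) = 5*c/2 + c = 7*c/2)
K(-21) + m(-26, 17) = -3 + (7/2)*(-26) = -3 - 91 = -94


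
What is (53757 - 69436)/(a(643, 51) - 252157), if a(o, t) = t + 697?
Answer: 15679/251409 ≈ 0.062365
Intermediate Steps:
a(o, t) = 697 + t
(53757 - 69436)/(a(643, 51) - 252157) = (53757 - 69436)/((697 + 51) - 252157) = -15679/(748 - 252157) = -15679/(-251409) = -15679*(-1/251409) = 15679/251409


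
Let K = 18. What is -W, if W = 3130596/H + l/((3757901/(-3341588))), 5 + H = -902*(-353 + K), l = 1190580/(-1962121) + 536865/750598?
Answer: -504852658730749750813002/49186255868468309379355 ≈ -10.264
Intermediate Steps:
l = 159747123825/1472764098358 (l = 1190580*(-1/1962121) + 536865*(1/750598) = -1190580/1962121 + 536865/750598 = 159747123825/1472764098358 ≈ 0.10847)
H = 302165 (H = -5 - 902*(-353 + 18) = -5 - 902*(-335) = -5 + 302170 = 302165)
W = 504852658730749750813002/49186255868468309379355 (W = 3130596/302165 + 159747123825/(1472764098358*((3757901/(-3341588)))) = 3130596*(1/302165) + 159747123825/(1472764098358*((3757901*(-1/3341588)))) = 3130596/302165 + 159747123825/(1472764098358*(-221053/196564)) = 3130596/302165 + (159747123825/1472764098358)*(-196564/221053) = 3130596/302165 - 15700266823768650/162779461117165487 = 504852658730749750813002/49186255868468309379355 ≈ 10.264)
-W = -1*504852658730749750813002/49186255868468309379355 = -504852658730749750813002/49186255868468309379355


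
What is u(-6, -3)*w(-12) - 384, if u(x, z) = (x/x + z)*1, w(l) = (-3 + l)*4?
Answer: -264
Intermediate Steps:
w(l) = -12 + 4*l
u(x, z) = 1 + z (u(x, z) = (1 + z)*1 = 1 + z)
u(-6, -3)*w(-12) - 384 = (1 - 3)*(-12 + 4*(-12)) - 384 = -2*(-12 - 48) - 384 = -2*(-60) - 384 = 120 - 384 = -264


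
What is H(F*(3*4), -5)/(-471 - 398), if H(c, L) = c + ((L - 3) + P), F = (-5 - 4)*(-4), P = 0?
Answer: -424/869 ≈ -0.48792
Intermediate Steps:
F = 36 (F = -9*(-4) = 36)
H(c, L) = -3 + L + c (H(c, L) = c + ((L - 3) + 0) = c + ((-3 + L) + 0) = c + (-3 + L) = -3 + L + c)
H(F*(3*4), -5)/(-471 - 398) = (-3 - 5 + 36*(3*4))/(-471 - 398) = (-3 - 5 + 36*12)/(-869) = (-3 - 5 + 432)*(-1/869) = 424*(-1/869) = -424/869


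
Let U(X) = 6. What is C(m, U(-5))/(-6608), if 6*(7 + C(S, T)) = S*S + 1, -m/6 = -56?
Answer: -112855/39648 ≈ -2.8464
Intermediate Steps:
m = 336 (m = -6*(-56) = 336)
C(S, T) = -41/6 + S**2/6 (C(S, T) = -7 + (S*S + 1)/6 = -7 + (S**2 + 1)/6 = -7 + (1 + S**2)/6 = -7 + (1/6 + S**2/6) = -41/6 + S**2/6)
C(m, U(-5))/(-6608) = (-41/6 + (1/6)*336**2)/(-6608) = (-41/6 + (1/6)*112896)*(-1/6608) = (-41/6 + 18816)*(-1/6608) = (112855/6)*(-1/6608) = -112855/39648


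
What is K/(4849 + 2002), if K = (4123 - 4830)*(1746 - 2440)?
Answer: 490658/6851 ≈ 71.618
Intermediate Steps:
K = 490658 (K = -707*(-694) = 490658)
K/(4849 + 2002) = 490658/(4849 + 2002) = 490658/6851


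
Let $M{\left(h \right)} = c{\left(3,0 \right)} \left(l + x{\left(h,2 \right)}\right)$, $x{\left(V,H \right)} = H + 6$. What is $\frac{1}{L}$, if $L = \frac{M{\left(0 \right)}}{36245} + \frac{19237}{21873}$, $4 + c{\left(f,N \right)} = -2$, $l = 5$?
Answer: $\frac{792786885}{695538971} \approx 1.1398$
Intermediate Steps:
$x{\left(V,H \right)} = 6 + H$
$c{\left(f,N \right)} = -6$ ($c{\left(f,N \right)} = -4 - 2 = -6$)
$M{\left(h \right)} = -78$ ($M{\left(h \right)} = - 6 \left(5 + \left(6 + 2\right)\right) = - 6 \left(5 + 8\right) = \left(-6\right) 13 = -78$)
$L = \frac{695538971}{792786885}$ ($L = - \frac{78}{36245} + \frac{19237}{21873} = \frac{695538971}{792786885} \approx 0.87733$)
$\frac{1}{L} = \frac{1}{\frac{695538971}{792786885}} = \frac{792786885}{695538971}$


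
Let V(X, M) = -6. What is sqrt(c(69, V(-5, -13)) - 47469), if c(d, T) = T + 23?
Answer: 2*I*sqrt(11863) ≈ 217.83*I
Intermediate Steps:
c(d, T) = 23 + T
sqrt(c(69, V(-5, -13)) - 47469) = sqrt((23 - 6) - 47469) = sqrt(17 - 47469) = sqrt(-47452) = 2*I*sqrt(11863)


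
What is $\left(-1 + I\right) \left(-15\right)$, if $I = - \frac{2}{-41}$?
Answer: $\frac{585}{41} \approx 14.268$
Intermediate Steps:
$I = \frac{2}{41}$ ($I = \left(-2\right) \left(- \frac{1}{41}\right) = \frac{2}{41} \approx 0.048781$)
$\left(-1 + I\right) \left(-15\right) = \left(-1 + \frac{2}{41}\right) \left(-15\right) = \left(- \frac{39}{41}\right) \left(-15\right) = \frac{585}{41}$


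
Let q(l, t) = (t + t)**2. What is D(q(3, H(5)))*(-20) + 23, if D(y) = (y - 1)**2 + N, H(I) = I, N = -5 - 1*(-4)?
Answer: -195977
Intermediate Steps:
N = -1 (N = -5 + 4 = -1)
q(l, t) = 4*t**2 (q(l, t) = (2*t)**2 = 4*t**2)
D(y) = -1 + (-1 + y)**2 (D(y) = (y - 1)**2 - 1 = (-1 + y)**2 - 1 = -1 + (-1 + y)**2)
D(q(3, H(5)))*(-20) + 23 = ((4*5**2)*(-2 + 4*5**2))*(-20) + 23 = ((4*25)*(-2 + 4*25))*(-20) + 23 = (100*(-2 + 100))*(-20) + 23 = (100*98)*(-20) + 23 = 9800*(-20) + 23 = -196000 + 23 = -195977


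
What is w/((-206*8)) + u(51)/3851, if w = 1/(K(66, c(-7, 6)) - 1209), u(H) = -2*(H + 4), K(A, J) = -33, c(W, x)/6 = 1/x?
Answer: -225145909/7882288416 ≈ -0.028564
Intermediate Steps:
c(W, x) = 6/x
u(H) = -8 - 2*H (u(H) = -2*(4 + H) = -8 - 2*H)
w = -1/1242 (w = 1/(-33 - 1209) = 1/(-1242) = -1/1242 ≈ -0.00080515)
w/((-206*8)) + u(51)/3851 = -1/(1242*((-206*8))) + (-8 - 2*51)/3851 = -1/1242/(-1648) + (-8 - 102)*(1/3851) = -1/1242*(-1/1648) - 110*1/3851 = 1/2046816 - 110/3851 = -225145909/7882288416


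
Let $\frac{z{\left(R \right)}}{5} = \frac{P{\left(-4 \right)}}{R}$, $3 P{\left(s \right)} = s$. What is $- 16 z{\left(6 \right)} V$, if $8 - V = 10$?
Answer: $- \frac{320}{9} \approx -35.556$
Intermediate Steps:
$V = -2$ ($V = 8 - 10 = -2$)
$P{\left(s \right)} = \frac{s}{3}$
$z{\left(R \right)} = - \frac{20}{3 R}$ ($z{\left(R \right)} = 5 \frac{\frac{1}{3} \left(-4\right)}{R} = 5 \left(- \frac{4}{3 R}\right) = - \frac{20}{3 R}$)
$- 16 z{\left(6 \right)} V = - 16 \left(- \frac{20}{3 \cdot 6}\right) \left(-2\right) = - 16 \left(\left(- \frac{20}{3}\right) \frac{1}{6}\right) \left(-2\right) = \left(-16\right) \left(- \frac{10}{9}\right) \left(-2\right) = \frac{160}{9} \left(-2\right) = - \frac{320}{9}$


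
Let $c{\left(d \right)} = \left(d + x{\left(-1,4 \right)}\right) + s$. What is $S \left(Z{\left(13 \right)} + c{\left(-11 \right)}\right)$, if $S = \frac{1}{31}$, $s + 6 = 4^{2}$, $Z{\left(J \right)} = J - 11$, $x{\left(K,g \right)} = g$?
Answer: $\frac{5}{31} \approx 0.16129$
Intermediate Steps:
$Z{\left(J \right)} = -11 + J$
$s = 10$ ($s = -6 + 4^{2} = -6 + 16 = 10$)
$c{\left(d \right)} = 14 + d$ ($c{\left(d \right)} = \left(d + 4\right) + 10 = \left(4 + d\right) + 10 = 14 + d$)
$S = \frac{1}{31} \approx 0.032258$
$S \left(Z{\left(13 \right)} + c{\left(-11 \right)}\right) = \frac{\left(-11 + 13\right) + \left(14 - 11\right)}{31} = \frac{2 + 3}{31} = \frac{1}{31} \cdot 5 = \frac{5}{31}$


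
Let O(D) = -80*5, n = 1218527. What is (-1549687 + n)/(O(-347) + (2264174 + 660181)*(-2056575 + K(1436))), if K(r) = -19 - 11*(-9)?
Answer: 66232/1202784287225 ≈ 5.5066e-8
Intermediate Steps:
K(r) = 80 (K(r) = -19 + 99 = 80)
O(D) = -400
(-1549687 + n)/(O(-347) + (2264174 + 660181)*(-2056575 + K(1436))) = (-1549687 + 1218527)/(-400 + (2264174 + 660181)*(-2056575 + 80)) = -331160/(-400 + 2924355*(-2056495)) = -331160/(-400 - 6013921435725) = -331160/(-6013921436125) = -331160*(-1/6013921436125) = 66232/1202784287225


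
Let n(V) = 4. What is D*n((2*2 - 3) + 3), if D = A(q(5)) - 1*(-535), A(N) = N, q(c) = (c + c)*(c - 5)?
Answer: 2140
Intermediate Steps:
q(c) = 2*c*(-5 + c) (q(c) = (2*c)*(-5 + c) = 2*c*(-5 + c))
D = 535 (D = 2*5*(-5 + 5) - 1*(-535) = 2*5*0 + 535 = 0 + 535 = 535)
D*n((2*2 - 3) + 3) = 535*4 = 2140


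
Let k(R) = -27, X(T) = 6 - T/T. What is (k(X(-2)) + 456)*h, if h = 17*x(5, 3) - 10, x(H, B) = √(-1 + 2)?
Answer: 3003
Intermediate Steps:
x(H, B) = 1 (x(H, B) = √1 = 1)
X(T) = 5 (X(T) = 6 - 1*1 = 6 - 1 = 5)
h = 7 (h = 17*1 - 10 = 17 - 10 = 7)
(k(X(-2)) + 456)*h = (-27 + 456)*7 = 429*7 = 3003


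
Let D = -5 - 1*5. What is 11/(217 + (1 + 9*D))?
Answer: 11/128 ≈ 0.085938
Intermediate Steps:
D = -10 (D = -5 - 5 = -10)
11/(217 + (1 + 9*D)) = 11/(217 + (1 + 9*(-10))) = 11/(217 + (1 - 90)) = 11/(217 - 89) = 11/128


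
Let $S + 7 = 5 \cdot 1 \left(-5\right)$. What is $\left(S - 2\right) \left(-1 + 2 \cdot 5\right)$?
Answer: $-306$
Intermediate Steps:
$S = -32$ ($S = -7 + 5 \cdot 1 \left(-5\right) = -7 + 5 \left(-5\right) = -7 - 25 = -32$)
$\left(S - 2\right) \left(-1 + 2 \cdot 5\right) = \left(-32 - 2\right) \left(-1 + 2 \cdot 5\right) = - 34 \left(-1 + 10\right) = \left(-34\right) 9 = -306$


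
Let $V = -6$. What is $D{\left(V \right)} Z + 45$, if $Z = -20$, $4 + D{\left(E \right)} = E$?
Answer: $245$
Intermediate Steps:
$D{\left(E \right)} = -4 + E$
$D{\left(V \right)} Z + 45 = \left(-4 - 6\right) \left(-20\right) + 45 = \left(-10\right) \left(-20\right) + 45 = 200 + 45 = 245$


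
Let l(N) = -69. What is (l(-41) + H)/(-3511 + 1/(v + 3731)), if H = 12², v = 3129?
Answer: -514500/24085459 ≈ -0.021361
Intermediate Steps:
H = 144
(l(-41) + H)/(-3511 + 1/(v + 3731)) = (-69 + 144)/(-3511 + 1/(3129 + 3731)) = 75/(-3511 + 1/6860) = 75/(-24085459/6860) = 75*(-6860/24085459) = -514500/24085459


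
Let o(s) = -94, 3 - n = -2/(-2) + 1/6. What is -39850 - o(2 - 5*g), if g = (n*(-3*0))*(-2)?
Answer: -39756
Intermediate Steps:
n = 11/6 (n = 3 - (-2/(-2) + 1/6) = 3 - (-2*(-½) + 1*(⅙)) = 3 - (1 + ⅙) = 3 - 1*7/6 = 3 - 7/6 = 11/6 ≈ 1.8333)
g = 0 (g = (11*(-3*0)/6)*(-2) = ((11/6)*0)*(-2) = 0*(-2) = 0)
-39850 - o(2 - 5*g) = -39850 - 1*(-94) = -39850 + 94 = -39756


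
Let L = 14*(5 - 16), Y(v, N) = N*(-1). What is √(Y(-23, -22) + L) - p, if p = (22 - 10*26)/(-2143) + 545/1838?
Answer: -1605379/3938834 + 2*I*√33 ≈ -0.40758 + 11.489*I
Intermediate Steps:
Y(v, N) = -N
L = -154 (L = 14*(-11) = -154)
p = 1605379/3938834 (p = (22 - 260)*(-1/2143) + 545*(1/1838) = -238*(-1/2143) + 545/1838 = 238/2143 + 545/1838 = 1605379/3938834 ≈ 0.40758)
√(Y(-23, -22) + L) - p = √(-1*(-22) - 154) - 1*1605379/3938834 = √(22 - 154) - 1605379/3938834 = √(-132) - 1605379/3938834 = 2*I*√33 - 1605379/3938834 = -1605379/3938834 + 2*I*√33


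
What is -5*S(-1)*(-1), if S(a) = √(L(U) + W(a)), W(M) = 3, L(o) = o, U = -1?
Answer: 5*√2 ≈ 7.0711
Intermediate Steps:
S(a) = √2 (S(a) = √(-1 + 3) = √2)
-5*S(-1)*(-1) = -5*√2*(-1) = 5*√2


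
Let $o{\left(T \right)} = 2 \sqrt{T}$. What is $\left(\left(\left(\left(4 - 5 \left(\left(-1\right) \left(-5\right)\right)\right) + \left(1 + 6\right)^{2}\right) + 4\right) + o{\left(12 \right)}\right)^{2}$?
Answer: $1072 + 256 \sqrt{3} \approx 1515.4$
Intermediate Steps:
$\left(\left(\left(\left(4 - 5 \left(\left(-1\right) \left(-5\right)\right)\right) + \left(1 + 6\right)^{2}\right) + 4\right) + o{\left(12 \right)}\right)^{2} = \left(\left(\left(\left(4 - 5 \left(\left(-1\right) \left(-5\right)\right)\right) + \left(1 + 6\right)^{2}\right) + 4\right) + 2 \sqrt{12}\right)^{2} = \left(\left(\left(\left(4 - 25\right) + 7^{2}\right) + 4\right) + 2 \cdot 2 \sqrt{3}\right)^{2} = \left(\left(\left(\left(4 - 25\right) + 49\right) + 4\right) + 4 \sqrt{3}\right)^{2} = \left(\left(\left(-21 + 49\right) + 4\right) + 4 \sqrt{3}\right)^{2} = \left(\left(28 + 4\right) + 4 \sqrt{3}\right)^{2} = \left(32 + 4 \sqrt{3}\right)^{2}$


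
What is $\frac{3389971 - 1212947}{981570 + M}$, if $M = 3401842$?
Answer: $\frac{544256}{1095853} \approx 0.49665$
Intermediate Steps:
$\frac{3389971 - 1212947}{981570 + M} = \frac{3389971 - 1212947}{981570 + 3401842} = \frac{2177024}{4383412} = 2177024 \cdot \frac{1}{4383412} = \frac{544256}{1095853}$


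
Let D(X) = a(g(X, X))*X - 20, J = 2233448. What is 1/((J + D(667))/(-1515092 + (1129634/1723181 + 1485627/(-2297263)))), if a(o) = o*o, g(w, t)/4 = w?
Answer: -5997643085842104221/18803701445799728276108 ≈ -0.00031896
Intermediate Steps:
g(w, t) = 4*w
a(o) = o²
D(X) = -20 + 16*X³ (D(X) = (4*X)²*X - 20 = (16*X²)*X - 20 = 16*X³ - 20 = -20 + 16*X³)
1/((J + D(667))/(-1515092 + (1129634/1723181 + 1485627/(-2297263)))) = 1/((2233448 + (-20 + 16*667³))/(-1515092 + (1129634/1723181 + 1485627/(-2297263)))) = 1/((2233448 + (-20 + 16*296740963))/(-1515092 + (1129634*(1/1723181) + 1485627*(-1/2297263)))) = 1/((2233448 + (-20 + 4747855408))/(-1515092 + (1129634/1723181 - 1485627/2297263))) = 1/((2233448 + 4747855388)/(-1515092 + 35062172255/3958599953603)) = 1/(4750088836/(-5997643085842104221/3958599953603)) = 1/(4750088836*(-3958599953603/5997643085842104221)) = 1/(-18803701445799728276108/5997643085842104221) = -5997643085842104221/18803701445799728276108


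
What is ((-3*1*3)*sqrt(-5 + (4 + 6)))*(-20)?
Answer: 180*sqrt(5) ≈ 402.49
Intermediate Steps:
((-3*1*3)*sqrt(-5 + (4 + 6)))*(-20) = ((-3*3)*sqrt(-5 + 10))*(-20) = -9*sqrt(5)*(-20) = 180*sqrt(5)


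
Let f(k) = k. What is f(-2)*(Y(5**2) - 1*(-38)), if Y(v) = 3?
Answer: -82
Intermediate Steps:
f(-2)*(Y(5**2) - 1*(-38)) = -2*(3 - 1*(-38)) = -2*(3 + 38) = -2*41 = -82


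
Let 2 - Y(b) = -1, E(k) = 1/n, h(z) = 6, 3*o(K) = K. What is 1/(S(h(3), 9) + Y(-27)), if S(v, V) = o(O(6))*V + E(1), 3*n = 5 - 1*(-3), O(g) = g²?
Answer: 8/891 ≈ 0.0089787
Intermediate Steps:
o(K) = K/3
n = 8/3 (n = (5 - 1*(-3))/3 = (5 + 3)/3 = (⅓)*8 = 8/3 ≈ 2.6667)
E(k) = 3/8 (E(k) = 1/(8/3) = 3/8)
Y(b) = 3 (Y(b) = 2 - 1*(-1) = 2 + 1 = 3)
S(v, V) = 3/8 + 12*V (S(v, V) = ((⅓)*6²)*V + 3/8 = ((⅓)*36)*V + 3/8 = 12*V + 3/8 = 3/8 + 12*V)
1/(S(h(3), 9) + Y(-27)) = 1/((3/8 + 12*9) + 3) = 1/((3/8 + 108) + 3) = 1/(867/8 + 3) = 1/(891/8) = 8/891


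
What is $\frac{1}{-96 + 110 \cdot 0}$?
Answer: $- \frac{1}{96} \approx -0.010417$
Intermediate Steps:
$\frac{1}{-96 + 110 \cdot 0} = \frac{1}{-96 + 0} = \frac{1}{-96} = - \frac{1}{96}$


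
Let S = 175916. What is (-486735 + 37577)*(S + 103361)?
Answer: -125439498766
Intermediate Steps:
(-486735 + 37577)*(S + 103361) = (-486735 + 37577)*(175916 + 103361) = -449158*279277 = -125439498766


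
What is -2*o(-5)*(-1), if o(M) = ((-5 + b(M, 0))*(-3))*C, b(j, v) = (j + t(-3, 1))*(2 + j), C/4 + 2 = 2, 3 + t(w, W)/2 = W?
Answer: 0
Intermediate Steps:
t(w, W) = -6 + 2*W
C = 0 (C = -8 + 4*2 = -8 + 8 = 0)
b(j, v) = (-4 + j)*(2 + j) (b(j, v) = (j + (-6 + 2*1))*(2 + j) = (j + (-6 + 2))*(2 + j) = (j - 4)*(2 + j) = (-4 + j)*(2 + j))
o(M) = 0 (o(M) = ((-5 + (-8 + M² - 2*M))*(-3))*0 = ((-13 + M² - 2*M)*(-3))*0 = (39 - 3*M² + 6*M)*0 = 0)
-2*o(-5)*(-1) = -2*0*(-1) = 0*(-1) = 0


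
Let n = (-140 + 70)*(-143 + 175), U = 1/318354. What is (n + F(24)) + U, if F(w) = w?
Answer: -705472463/318354 ≈ -2216.0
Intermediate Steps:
U = 1/318354 ≈ 3.1412e-6
n = -2240 (n = -70*32 = -2240)
(n + F(24)) + U = (-2240 + 24) + 1/318354 = -2216 + 1/318354 = -705472463/318354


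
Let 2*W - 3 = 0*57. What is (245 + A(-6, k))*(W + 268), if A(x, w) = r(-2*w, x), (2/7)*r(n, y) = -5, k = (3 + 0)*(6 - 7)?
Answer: 245245/4 ≈ 61311.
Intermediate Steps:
k = -3 (k = 3*(-1) = -3)
r(n, y) = -35/2 (r(n, y) = (7/2)*(-5) = -35/2)
A(x, w) = -35/2
W = 3/2 (W = 3/2 + (0*57)/2 = 3/2 + (½)*0 = 3/2 + 0 = 3/2 ≈ 1.5000)
(245 + A(-6, k))*(W + 268) = (245 - 35/2)*(3/2 + 268) = (455/2)*(539/2) = 245245/4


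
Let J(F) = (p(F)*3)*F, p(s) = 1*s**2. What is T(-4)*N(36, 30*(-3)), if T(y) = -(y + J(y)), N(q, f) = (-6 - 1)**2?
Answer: 9604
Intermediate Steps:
p(s) = s**2
N(q, f) = 49 (N(q, f) = (-7)**2 = 49)
J(F) = 3*F**3 (J(F) = (F**2*3)*F = (3*F**2)*F = 3*F**3)
T(y) = -y - 3*y**3 (T(y) = -(y + 3*y**3) = -y - 3*y**3)
T(-4)*N(36, 30*(-3)) = (-1*(-4) - 3*(-4)**3)*49 = (4 - 3*(-64))*49 = (4 + 192)*49 = 196*49 = 9604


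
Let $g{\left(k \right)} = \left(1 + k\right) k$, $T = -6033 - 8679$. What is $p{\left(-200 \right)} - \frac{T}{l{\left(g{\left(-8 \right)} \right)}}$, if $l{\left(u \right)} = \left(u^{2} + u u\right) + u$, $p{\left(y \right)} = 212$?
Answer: $\frac{169531}{791} \approx 214.32$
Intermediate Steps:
$T = -14712$ ($T = -6033 - 8679 = -14712$)
$g{\left(k \right)} = k \left(1 + k\right)$
$l{\left(u \right)} = u + 2 u^{2}$ ($l{\left(u \right)} = \left(u^{2} + u^{2}\right) + u = 2 u^{2} + u = u + 2 u^{2}$)
$p{\left(-200 \right)} - \frac{T}{l{\left(g{\left(-8 \right)} \right)}} = 212 - - \frac{14712}{- 8 \left(1 - 8\right) \left(1 + 2 \left(- 8 \left(1 - 8\right)\right)\right)} = 212 - - \frac{14712}{\left(-8\right) \left(-7\right) \left(1 + 2 \left(\left(-8\right) \left(-7\right)\right)\right)} = 212 - - \frac{14712}{56 \left(1 + 2 \cdot 56\right)} = 212 - - \frac{14712}{56 \left(1 + 112\right)} = 212 - - \frac{14712}{56 \cdot 113} = 212 - - \frac{14712}{6328} = 212 - \left(-14712\right) \frac{1}{6328} = 212 - - \frac{1839}{791} = 212 + \frac{1839}{791} = \frac{169531}{791}$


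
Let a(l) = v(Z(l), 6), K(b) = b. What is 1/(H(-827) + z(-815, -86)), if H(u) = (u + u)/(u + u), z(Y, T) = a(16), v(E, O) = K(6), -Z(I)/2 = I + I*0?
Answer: 1/7 ≈ 0.14286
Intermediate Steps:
Z(I) = -2*I (Z(I) = -2*(I + I*0) = -2*(I + 0) = -2*I)
v(E, O) = 6
a(l) = 6
z(Y, T) = 6
H(u) = 1 (H(u) = (2*u)/((2*u)) = (2*u)*(1/(2*u)) = 1)
1/(H(-827) + z(-815, -86)) = 1/(1 + 6) = 1/7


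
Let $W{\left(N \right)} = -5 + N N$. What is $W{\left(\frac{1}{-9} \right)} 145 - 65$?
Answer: $- \frac{63845}{81} \approx -788.21$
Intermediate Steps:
$W{\left(N \right)} = -5 + N^{2}$
$W{\left(\frac{1}{-9} \right)} 145 - 65 = \left(-5 + \left(\frac{1}{-9}\right)^{2}\right) 145 - 65 = \left(-5 + \left(- \frac{1}{9}\right)^{2}\right) 145 - 65 = \left(-5 + \frac{1}{81}\right) 145 - 65 = \left(- \frac{404}{81}\right) 145 - 65 = - \frac{58580}{81} - 65 = - \frac{63845}{81}$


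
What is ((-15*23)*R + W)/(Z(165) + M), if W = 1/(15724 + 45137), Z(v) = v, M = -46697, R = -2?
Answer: -41994091/2831984052 ≈ -0.014829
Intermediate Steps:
W = 1/60861 ≈ 1.6431e-5
((-15*23)*R + W)/(Z(165) + M) = (-15*23*(-2) + 1/60861)/(165 - 46697) = (-345*(-2) + 1/60861)/(-46532) = (690 + 1/60861)*(-1/46532) = (41994091/60861)*(-1/46532) = -41994091/2831984052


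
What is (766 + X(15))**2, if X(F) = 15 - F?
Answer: 586756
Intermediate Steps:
(766 + X(15))**2 = (766 + (15 - 1*15))**2 = (766 + (15 - 15))**2 = (766 + 0)**2 = 766**2 = 586756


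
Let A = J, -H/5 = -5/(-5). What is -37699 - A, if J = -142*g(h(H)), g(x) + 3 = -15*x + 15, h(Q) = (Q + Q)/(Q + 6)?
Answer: -14695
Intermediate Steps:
H = -5 (H = -(-25)/(-5) = -(-25)*(-1)/5 = -5*1 = -5)
h(Q) = 2*Q/(6 + Q) (h(Q) = (2*Q)/(6 + Q) = 2*Q/(6 + Q))
g(x) = 12 - 15*x (g(x) = -3 + (-15*x + 15) = -3 + (15 - 15*x) = 12 - 15*x)
J = -23004 (J = -142*(12 - 30*(-5)/(6 - 5)) = -142*(12 - 30*(-5)/1) = -142*(12 - 30*(-5)) = -142*(12 - 15*(-10)) = -142*(12 + 150) = -142*162 = -23004)
A = -23004
-37699 - A = -37699 - 1*(-23004) = -37699 + 23004 = -14695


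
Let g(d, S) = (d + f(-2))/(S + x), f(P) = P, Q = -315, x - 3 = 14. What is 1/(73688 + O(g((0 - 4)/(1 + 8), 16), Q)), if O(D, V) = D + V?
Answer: 27/1981069 ≈ 1.3629e-5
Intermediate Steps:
x = 17 (x = 3 + 14 = 17)
g(d, S) = (-2 + d)/(17 + S) (g(d, S) = (d - 2)/(S + 17) = (-2 + d)/(17 + S))
1/(73688 + O(g((0 - 4)/(1 + 8), 16), Q)) = 1/(73688 + ((-2 + (0 - 4)/(1 + 8))/(17 + 16) - 315)) = 1/(73688 + ((-2 - 4/9)/33 - 315)) = 1/(73688 + ((1/33)*(-22/9) - 315)) = 1/(73688 + (-2/27 - 315)) = 1/(73688 - 8507/27) = 1/(1981069/27) = 27/1981069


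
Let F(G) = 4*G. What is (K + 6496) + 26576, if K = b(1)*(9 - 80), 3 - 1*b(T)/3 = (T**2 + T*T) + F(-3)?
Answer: 30303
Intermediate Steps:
b(T) = 45 - 6*T**2 (b(T) = 9 - 3*((T**2 + T*T) + 4*(-3)) = 9 - 3*((T**2 + T**2) - 12) = 9 - 3*(2*T**2 - 12) = 9 - 3*(-12 + 2*T**2) = 9 + (36 - 6*T**2) = 45 - 6*T**2)
K = -2769 (K = (45 - 6*1**2)*(9 - 80) = (45 - 6*1)*(-71) = (45 - 6)*(-71) = 39*(-71) = -2769)
(K + 6496) + 26576 = (-2769 + 6496) + 26576 = 3727 + 26576 = 30303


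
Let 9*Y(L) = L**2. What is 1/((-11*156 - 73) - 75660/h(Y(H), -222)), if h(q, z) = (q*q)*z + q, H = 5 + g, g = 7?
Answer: -14204/25392041 ≈ -0.00055939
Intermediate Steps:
H = 12 (H = 5 + 7 = 12)
Y(L) = L**2/9
h(q, z) = q + z*q**2 (h(q, z) = q**2*z + q = z*q**2 + q = q + z*q**2)
1/((-11*156 - 73) - 75660/h(Y(H), -222)) = 1/((-11*156 - 73) - 75660*1/(16*(1 + ((1/9)*12**2)*(-222)))) = 1/((-1716 - 73) - 75660*1/(16*(1 + ((1/9)*144)*(-222)))) = 1/(-1789 - 75660*1/(16*(1 + 16*(-222)))) = 1/(-1789 - 75660*1/(16*(1 - 3552))) = 1/(-1789 - 75660/(16*(-3551))) = 1/(-1789 - 75660/(-56816)) = 1/(-1789 - 75660*(-1/56816)) = 1/(-1789 + 18915/14204) = 1/(-25392041/14204) = -14204/25392041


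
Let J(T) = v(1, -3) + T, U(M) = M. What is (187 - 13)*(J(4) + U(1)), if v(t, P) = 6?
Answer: 1914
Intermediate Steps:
J(T) = 6 + T
(187 - 13)*(J(4) + U(1)) = (187 - 13)*((6 + 4) + 1) = 174*(10 + 1) = 174*11 = 1914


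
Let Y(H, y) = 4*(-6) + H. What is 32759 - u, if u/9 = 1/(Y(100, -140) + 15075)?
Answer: 496331600/15151 ≈ 32759.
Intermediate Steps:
Y(H, y) = -24 + H
u = 9/15151 (u = 9/((-24 + 100) + 15075) = 9/(76 + 15075) = 9/15151 ≈ 0.00059402)
32759 - u = 32759 - 1*9/15151 = 32759 - 9/15151 = 496331600/15151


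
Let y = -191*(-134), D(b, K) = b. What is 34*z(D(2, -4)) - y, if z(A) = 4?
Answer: -25458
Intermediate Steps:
y = 25594
34*z(D(2, -4)) - y = 34*4 - 1*25594 = 136 - 25594 = -25458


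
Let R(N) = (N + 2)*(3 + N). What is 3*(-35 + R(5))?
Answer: 63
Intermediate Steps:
R(N) = (2 + N)*(3 + N)
3*(-35 + R(5)) = 3*(-35 + (6 + 5² + 5*5)) = 3*(-35 + (6 + 25 + 25)) = 3*(-35 + 56) = 3*21 = 63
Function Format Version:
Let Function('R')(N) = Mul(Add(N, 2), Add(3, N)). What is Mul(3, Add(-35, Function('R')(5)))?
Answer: 63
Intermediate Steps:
Function('R')(N) = Mul(Add(2, N), Add(3, N))
Mul(3, Add(-35, Function('R')(5))) = Mul(3, Add(-35, Add(6, Pow(5, 2), Mul(5, 5)))) = Mul(3, Add(-35, Add(6, 25, 25))) = Mul(3, Add(-35, 56)) = Mul(3, 21) = 63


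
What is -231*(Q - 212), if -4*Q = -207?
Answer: 148071/4 ≈ 37018.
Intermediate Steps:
Q = 207/4 (Q = -1/4*(-207) = 207/4 ≈ 51.750)
-231*(Q - 212) = -231*(207/4 - 212) = -231*(-641/4) = 148071/4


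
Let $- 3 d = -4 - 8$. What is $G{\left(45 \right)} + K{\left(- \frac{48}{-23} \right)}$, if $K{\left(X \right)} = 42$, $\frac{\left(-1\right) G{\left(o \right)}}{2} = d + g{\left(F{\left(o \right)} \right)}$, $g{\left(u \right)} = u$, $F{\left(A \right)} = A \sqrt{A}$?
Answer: $34 - 270 \sqrt{5} \approx -569.74$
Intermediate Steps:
$F{\left(A \right)} = A^{\frac{3}{2}}$
$d = 4$ ($d = - \frac{-4 - 8}{3} = \left(- \frac{1}{3}\right) \left(-12\right) = 4$)
$G{\left(o \right)} = -8 - 2 o^{\frac{3}{2}}$ ($G{\left(o \right)} = - 2 \left(4 + o^{\frac{3}{2}}\right) = -8 - 2 o^{\frac{3}{2}}$)
$G{\left(45 \right)} + K{\left(- \frac{48}{-23} \right)} = \left(-8 - 2 \cdot 45^{\frac{3}{2}}\right) + 42 = \left(-8 - 2 \cdot 135 \sqrt{5}\right) + 42 = \left(-8 - 270 \sqrt{5}\right) + 42 = 34 - 270 \sqrt{5}$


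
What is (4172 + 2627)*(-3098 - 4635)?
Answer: -52576667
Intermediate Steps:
(4172 + 2627)*(-3098 - 4635) = 6799*(-7733) = -52576667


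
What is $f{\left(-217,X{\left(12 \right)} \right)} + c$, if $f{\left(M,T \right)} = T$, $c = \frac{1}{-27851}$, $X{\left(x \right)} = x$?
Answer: $\frac{334211}{27851} \approx 12.0$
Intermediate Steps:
$c = - \frac{1}{27851} \approx -3.5905 \cdot 10^{-5}$
$f{\left(-217,X{\left(12 \right)} \right)} + c = 12 - \frac{1}{27851} = \frac{334211}{27851}$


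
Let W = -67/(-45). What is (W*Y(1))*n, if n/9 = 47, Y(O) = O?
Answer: 3149/5 ≈ 629.80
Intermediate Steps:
n = 423 (n = 9*47 = 423)
W = 67/45 (W = -67*(-1/45) = 67/45 ≈ 1.4889)
(W*Y(1))*n = ((67/45)*1)*423 = (67/45)*423 = 3149/5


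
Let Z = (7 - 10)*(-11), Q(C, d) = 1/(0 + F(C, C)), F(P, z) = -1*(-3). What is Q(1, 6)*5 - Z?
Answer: -94/3 ≈ -31.333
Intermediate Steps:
F(P, z) = 3
Q(C, d) = 1/3 (Q(C, d) = 1/(0 + 3) = 1/3)
Z = 33 (Z = -3*(-11) = 33)
Q(1, 6)*5 - Z = (1/3)*5 - 1*33 = 5/3 - 33 = -94/3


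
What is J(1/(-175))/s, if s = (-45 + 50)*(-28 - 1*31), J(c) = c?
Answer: 1/51625 ≈ 1.9370e-5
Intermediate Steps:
s = -295 (s = 5*(-28 - 31) = 5*(-59) = -295)
J(1/(-175))/s = 1/(-175*(-295)) = -1/175*(-1/295) = 1/51625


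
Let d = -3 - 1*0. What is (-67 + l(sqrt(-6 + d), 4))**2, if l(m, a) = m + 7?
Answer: 3591 - 360*I ≈ 3591.0 - 360.0*I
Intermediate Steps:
d = -3 (d = -3 + 0 = -3)
l(m, a) = 7 + m
(-67 + l(sqrt(-6 + d), 4))**2 = (-67 + (7 + sqrt(-6 - 3)))**2 = (-67 + (7 + sqrt(-9)))**2 = (-67 + (7 + 3*I))**2 = (-60 + 3*I)**2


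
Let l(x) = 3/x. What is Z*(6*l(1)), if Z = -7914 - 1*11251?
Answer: -344970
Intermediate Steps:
Z = -19165 (Z = -7914 - 11251 = -19165)
Z*(6*l(1)) = -114990*3/1 = -114990*3*1 = -114990*3 = -19165*18 = -344970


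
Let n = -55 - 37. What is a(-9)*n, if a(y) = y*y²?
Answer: 67068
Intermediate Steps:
a(y) = y³
n = -92
a(-9)*n = (-9)³*(-92) = -729*(-92) = 67068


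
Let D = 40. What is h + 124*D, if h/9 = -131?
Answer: 3781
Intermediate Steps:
h = -1179 (h = 9*(-131) = -1179)
h + 124*D = -1179 + 124*40 = -1179 + 4960 = 3781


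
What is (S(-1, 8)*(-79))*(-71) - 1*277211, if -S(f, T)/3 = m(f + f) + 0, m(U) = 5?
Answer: -361346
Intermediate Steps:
S(f, T) = -15 (S(f, T) = -3*(5 + 0) = -3*5 = -15)
(S(-1, 8)*(-79))*(-71) - 1*277211 = -15*(-79)*(-71) - 1*277211 = 1185*(-71) - 277211 = -84135 - 277211 = -361346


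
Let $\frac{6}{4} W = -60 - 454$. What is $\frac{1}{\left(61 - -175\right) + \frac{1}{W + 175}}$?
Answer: $\frac{503}{118705} \approx 0.0042374$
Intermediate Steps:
$W = - \frac{1028}{3}$ ($W = \frac{2 \left(-60 - 454\right)}{3} = \frac{2}{3} \left(-514\right) = - \frac{1028}{3} \approx -342.67$)
$\frac{1}{\left(61 - -175\right) + \frac{1}{W + 175}} = \frac{1}{\left(61 - -175\right) + \frac{1}{- \frac{1028}{3} + 175}} = \frac{1}{\left(61 + 175\right) + \frac{1}{- \frac{503}{3}}} = \frac{1}{236 - \frac{3}{503}} = \frac{1}{\frac{118705}{503}} = \frac{503}{118705}$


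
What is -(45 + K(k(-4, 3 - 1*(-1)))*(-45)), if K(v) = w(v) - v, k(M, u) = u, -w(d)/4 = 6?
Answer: -1305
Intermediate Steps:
w(d) = -24 (w(d) = -4*6 = -24)
K(v) = -24 - v
-(45 + K(k(-4, 3 - 1*(-1)))*(-45)) = -(45 + (-24 - (3 - 1*(-1)))*(-45)) = -(45 + (-24 - (3 + 1))*(-45)) = -(45 + (-24 - 1*4)*(-45)) = -(45 + (-24 - 4)*(-45)) = -(45 - 28*(-45)) = -(45 + 1260) = -1*1305 = -1305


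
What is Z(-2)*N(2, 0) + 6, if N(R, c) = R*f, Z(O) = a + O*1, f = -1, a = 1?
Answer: 8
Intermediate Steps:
Z(O) = 1 + O (Z(O) = 1 + O*1 = 1 + O)
N(R, c) = -R (N(R, c) = R*(-1) = -R)
Z(-2)*N(2, 0) + 6 = (1 - 2)*(-1*2) + 6 = -1*(-2) + 6 = 2 + 6 = 8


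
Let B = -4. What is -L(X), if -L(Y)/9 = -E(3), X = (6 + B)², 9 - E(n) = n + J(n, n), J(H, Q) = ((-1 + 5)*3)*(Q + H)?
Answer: 594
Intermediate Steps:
J(H, Q) = 12*H + 12*Q (J(H, Q) = (4*3)*(H + Q) = 12*(H + Q) = 12*H + 12*Q)
E(n) = 9 - 25*n (E(n) = 9 - (n + (12*n + 12*n)) = 9 - (n + 24*n) = 9 - 25*n)
X = 4 (X = (6 - 4)² = 2² = 4)
L(Y) = -594 (L(Y) = -(-9)*(9 - 25*3) = -(-9)*(9 - 75) = -(-9)*(-66) = -9*66 = -594)
-L(X) = -1*(-594) = 594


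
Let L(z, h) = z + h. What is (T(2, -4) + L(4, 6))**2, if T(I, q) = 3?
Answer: 169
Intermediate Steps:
L(z, h) = h + z
(T(2, -4) + L(4, 6))**2 = (3 + (6 + 4))**2 = (3 + 10)**2 = 13**2 = 169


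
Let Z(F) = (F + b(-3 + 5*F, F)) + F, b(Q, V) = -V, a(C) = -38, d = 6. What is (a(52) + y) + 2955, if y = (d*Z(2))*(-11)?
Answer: 2785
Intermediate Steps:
Z(F) = F (Z(F) = (F - F) + F = 0 + F = F)
y = -132 (y = (6*2)*(-11) = 12*(-11) = -132)
(a(52) + y) + 2955 = (-38 - 132) + 2955 = -170 + 2955 = 2785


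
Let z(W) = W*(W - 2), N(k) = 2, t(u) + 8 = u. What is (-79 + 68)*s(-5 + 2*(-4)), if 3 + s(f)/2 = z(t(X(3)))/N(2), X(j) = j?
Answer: -319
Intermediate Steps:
t(u) = -8 + u
z(W) = W*(-2 + W)
s(f) = 29 (s(f) = -6 + 2*(((-8 + 3)*(-2 + (-8 + 3)))/2) = -6 + 2*(-5*(-2 - 5)*(½)) = -6 + 2*(-5*(-7)*(½)) = -6 + 2*(35*(½)) = -6 + 2*(35/2) = -6 + 35 = 29)
(-79 + 68)*s(-5 + 2*(-4)) = (-79 + 68)*29 = -11*29 = -319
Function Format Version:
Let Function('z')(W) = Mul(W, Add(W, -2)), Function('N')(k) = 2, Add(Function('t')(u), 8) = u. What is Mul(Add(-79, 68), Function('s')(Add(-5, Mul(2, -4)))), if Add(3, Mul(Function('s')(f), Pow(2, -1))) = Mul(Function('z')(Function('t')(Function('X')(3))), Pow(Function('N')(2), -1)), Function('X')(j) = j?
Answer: -319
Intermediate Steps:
Function('t')(u) = Add(-8, u)
Function('z')(W) = Mul(W, Add(-2, W))
Function('s')(f) = 29 (Function('s')(f) = Add(-6, Mul(2, Mul(Mul(Add(-8, 3), Add(-2, Add(-8, 3))), Pow(2, -1)))) = Add(-6, Mul(2, Mul(Mul(-5, Add(-2, -5)), Rational(1, 2)))) = Add(-6, Mul(2, Mul(Mul(-5, -7), Rational(1, 2)))) = Add(-6, Mul(2, Mul(35, Rational(1, 2)))) = Add(-6, Mul(2, Rational(35, 2))) = Add(-6, 35) = 29)
Mul(Add(-79, 68), Function('s')(Add(-5, Mul(2, -4)))) = Mul(Add(-79, 68), 29) = Mul(-11, 29) = -319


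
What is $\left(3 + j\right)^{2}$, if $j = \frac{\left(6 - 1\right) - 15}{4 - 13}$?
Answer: $\frac{1369}{81} \approx 16.901$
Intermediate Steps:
$j = \frac{10}{9}$ ($j = \frac{5 - 15}{-9} = \left(-10\right) \left(- \frac{1}{9}\right) = \frac{10}{9} \approx 1.1111$)
$\left(3 + j\right)^{2} = \left(3 + \frac{10}{9}\right)^{2} = \left(\frac{37}{9}\right)^{2} = \frac{1369}{81}$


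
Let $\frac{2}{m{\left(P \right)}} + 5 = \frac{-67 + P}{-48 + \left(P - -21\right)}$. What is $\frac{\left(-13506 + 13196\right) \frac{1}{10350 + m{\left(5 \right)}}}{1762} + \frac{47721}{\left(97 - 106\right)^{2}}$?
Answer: $\frac{1740392916443}{2954083743} \approx 589.15$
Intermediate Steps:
$m{\left(P \right)} = \frac{2}{-5 + \frac{-67 + P}{-27 + P}}$ ($m{\left(P \right)} = \frac{2}{-5 + \frac{-67 + P}{-48 + \left(P - -21\right)}} = \frac{2}{-5 + \frac{-67 + P}{-48 + \left(P + 21\right)}} = \frac{2}{-5 + \frac{-67 + P}{-48 + \left(21 + P\right)}} = \frac{2}{-5 + \frac{-67 + P}{-27 + P}}$)
$\frac{\left(-13506 + 13196\right) \frac{1}{10350 + m{\left(5 \right)}}}{1762} + \frac{47721}{\left(97 - 106\right)^{2}} = \frac{\left(-13506 + 13196\right) \frac{1}{10350 + \frac{27 - 5}{2 \left(-17 + 5\right)}}}{1762} + \frac{47721}{\left(97 - 106\right)^{2}} = - \frac{310}{10350 + \frac{27 - 5}{2 \left(-12\right)}} \frac{1}{1762} + \frac{47721}{\left(-9\right)^{2}} = - \frac{310}{10350 + \frac{1}{2} \left(- \frac{1}{12}\right) 22} \cdot \frac{1}{1762} + \frac{47721}{81} = - \frac{310}{10350 - \frac{11}{12}} \cdot \frac{1}{1762} + 47721 \cdot \frac{1}{81} = - \frac{310}{\frac{124189}{12}} \cdot \frac{1}{1762} + \frac{15907}{27} = \left(-310\right) \frac{12}{124189} \cdot \frac{1}{1762} + \frac{15907}{27} = \left(- \frac{3720}{124189}\right) \frac{1}{1762} + \frac{15907}{27} = - \frac{1860}{109410509} + \frac{15907}{27} = \frac{1740392916443}{2954083743}$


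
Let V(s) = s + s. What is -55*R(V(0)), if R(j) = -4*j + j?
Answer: 0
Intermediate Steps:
V(s) = 2*s
R(j) = -3*j
-55*R(V(0)) = -(-165)*2*0 = -(-165)*0 = -55*0 = 0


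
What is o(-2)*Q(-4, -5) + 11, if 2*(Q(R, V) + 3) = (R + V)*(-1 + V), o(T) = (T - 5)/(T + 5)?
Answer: -45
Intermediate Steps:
o(T) = (-5 + T)/(5 + T)
Q(R, V) = -3 + (-1 + V)*(R + V)/2 (Q(R, V) = -3 + ((R + V)*(-1 + V))/2 = -3 + ((-1 + V)*(R + V))/2 = -3 + (-1 + V)*(R + V)/2)
o(-2)*Q(-4, -5) + 11 = ((-5 - 2)/(5 - 2))*(-3 + (½)*(-5)² - ½*(-4) - ½*(-5) + (½)*(-4)*(-5)) + 11 = (-7/3)*(-3 + (½)*25 + 2 + 5/2 + 10) + 11 = ((⅓)*(-7))*(-3 + 25/2 + 2 + 5/2 + 10) + 11 = -7/3*24 + 11 = -56 + 11 = -45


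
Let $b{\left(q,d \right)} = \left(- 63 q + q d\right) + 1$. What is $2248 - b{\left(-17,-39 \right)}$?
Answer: $513$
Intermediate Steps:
$b{\left(q,d \right)} = 1 - 63 q + d q$ ($b{\left(q,d \right)} = \left(- 63 q + d q\right) + 1 = 1 - 63 q + d q$)
$2248 - b{\left(-17,-39 \right)} = 2248 - \left(1 - -1071 - -663\right) = 2248 - \left(1 + 1071 + 663\right) = 2248 - 1735 = 513$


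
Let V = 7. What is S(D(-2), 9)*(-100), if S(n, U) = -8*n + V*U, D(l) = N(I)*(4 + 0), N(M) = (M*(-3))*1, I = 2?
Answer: -25500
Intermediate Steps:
N(M) = -3*M (N(M) = -3*M*1 = -3*M)
D(l) = -24 (D(l) = (-3*2)*(4 + 0) = -6*4 = -24)
S(n, U) = -8*n + 7*U
S(D(-2), 9)*(-100) = (-8*(-24) + 7*9)*(-100) = (192 + 63)*(-100) = 255*(-100) = -25500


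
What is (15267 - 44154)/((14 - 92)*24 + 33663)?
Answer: -9629/10597 ≈ -0.90865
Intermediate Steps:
(15267 - 44154)/((14 - 92)*24 + 33663) = -28887/(-78*24 + 33663) = -28887/(-1872 + 33663) = -28887/31791 = -28887*1/31791 = -9629/10597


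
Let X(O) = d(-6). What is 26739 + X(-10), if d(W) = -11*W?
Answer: 26805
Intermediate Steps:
X(O) = 66 (X(O) = -11*(-6) = 66)
26739 + X(-10) = 26739 + 66 = 26805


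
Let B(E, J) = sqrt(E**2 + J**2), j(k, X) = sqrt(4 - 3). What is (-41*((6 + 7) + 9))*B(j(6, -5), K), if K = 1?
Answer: -902*sqrt(2) ≈ -1275.6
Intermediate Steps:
j(k, X) = 1 (j(k, X) = sqrt(1) = 1)
(-41*((6 + 7) + 9))*B(j(6, -5), K) = (-41*((6 + 7) + 9))*sqrt(1**2 + 1**2) = (-41*(13 + 9))*sqrt(1 + 1) = (-41*22)*sqrt(2) = -902*sqrt(2)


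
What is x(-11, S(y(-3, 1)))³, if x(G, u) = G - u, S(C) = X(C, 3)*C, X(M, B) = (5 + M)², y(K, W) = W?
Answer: -103823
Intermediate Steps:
S(C) = C*(5 + C)² (S(C) = (5 + C)²*C = C*(5 + C)²)
x(-11, S(y(-3, 1)))³ = (-11 - (5 + 1)²)³ = (-11 - 6²)³ = (-11 - 36)³ = (-47)³ = -103823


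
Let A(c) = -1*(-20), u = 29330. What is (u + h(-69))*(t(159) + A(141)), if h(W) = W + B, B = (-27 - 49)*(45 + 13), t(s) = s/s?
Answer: 521913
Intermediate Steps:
t(s) = 1
B = -4408 (B = -76*58 = -4408)
A(c) = 20
h(W) = -4408 + W (h(W) = W - 4408 = -4408 + W)
(u + h(-69))*(t(159) + A(141)) = (29330 + (-4408 - 69))*(1 + 20) = (29330 - 4477)*21 = 24853*21 = 521913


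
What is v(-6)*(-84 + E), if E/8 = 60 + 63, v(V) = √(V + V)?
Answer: 1800*I*√3 ≈ 3117.7*I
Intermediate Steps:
v(V) = √2*√V (v(V) = √(2*V) = √2*√V)
E = 984 (E = 8*(60 + 63) = 8*123 = 984)
v(-6)*(-84 + E) = (√2*√(-6))*(-84 + 984) = (√2*(I*√6))*900 = (2*I*√3)*900 = 1800*I*√3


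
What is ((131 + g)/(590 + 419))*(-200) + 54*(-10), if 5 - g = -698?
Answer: -711660/1009 ≈ -705.31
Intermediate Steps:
g = 703 (g = 5 - 1*(-698) = 5 + 698 = 703)
((131 + g)/(590 + 419))*(-200) + 54*(-10) = ((131 + 703)/(590 + 419))*(-200) + 54*(-10) = (834/1009)*(-200) - 540 = -166800/1009 - 540 = -711660/1009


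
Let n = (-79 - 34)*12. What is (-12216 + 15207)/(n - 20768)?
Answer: -2991/22124 ≈ -0.13519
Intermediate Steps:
n = -1356 (n = -113*12 = -1356)
(-12216 + 15207)/(n - 20768) = (-12216 + 15207)/(-1356 - 20768) = 2991/(-22124) = 2991*(-1/22124) = -2991/22124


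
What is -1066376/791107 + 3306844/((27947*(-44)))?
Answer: -981838969869/243199740619 ≈ -4.0372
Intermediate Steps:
-1066376/791107 + 3306844/((27947*(-44))) = -1066376*1/791107 + 3306844/(-1229668) = -1066376/791107 + 3306844*(-1/1229668) = -1066376/791107 - 826711/307417 = -981838969869/243199740619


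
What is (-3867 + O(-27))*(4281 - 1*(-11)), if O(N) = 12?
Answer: -16545660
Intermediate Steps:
(-3867 + O(-27))*(4281 - 1*(-11)) = (-3867 + 12)*(4281 - 1*(-11)) = -3855*(4281 + 11) = -3855*4292 = -16545660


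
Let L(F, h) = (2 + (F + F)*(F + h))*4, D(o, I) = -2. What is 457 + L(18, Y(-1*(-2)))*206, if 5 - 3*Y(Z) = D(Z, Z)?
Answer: 605273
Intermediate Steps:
Y(Z) = 7/3 (Y(Z) = 5/3 - ⅓*(-2) = 5/3 + ⅔ = 7/3)
L(F, h) = 8 + 8*F*(F + h) (L(F, h) = (2 + (2*F)*(F + h))*4 = (2 + 2*F*(F + h))*4 = 8 + 8*F*(F + h))
457 + L(18, Y(-1*(-2)))*206 = 457 + (8 + 8*18² + 8*18*(7/3))*206 = 457 + (8 + 8*324 + 336)*206 = 457 + (8 + 2592 + 336)*206 = 457 + 2936*206 = 457 + 604816 = 605273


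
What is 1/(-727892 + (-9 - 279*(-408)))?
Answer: -1/614069 ≈ -1.6285e-6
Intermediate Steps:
1/(-727892 + (-9 - 279*(-408))) = 1/(-727892 + (-9 + 113832)) = 1/(-727892 + 113823) = 1/(-614069) = -1/614069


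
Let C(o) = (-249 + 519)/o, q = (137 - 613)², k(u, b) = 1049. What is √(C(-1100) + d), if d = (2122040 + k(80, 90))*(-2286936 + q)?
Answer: I*√52929364589686970/110 ≈ 2.0915e+6*I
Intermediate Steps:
q = 226576 (q = (-476)² = 226576)
C(o) = 270/o
d = -4374327652040 (d = (2122040 + 1049)*(-2286936 + 226576) = 2123089*(-2060360) = -4374327652040)
√(C(-1100) + d) = √(270/(-1100) - 4374327652040) = √(270*(-1/1100) - 4374327652040) = √(-27/110 - 4374327652040) = √(-481176041724427/110) = I*√52929364589686970/110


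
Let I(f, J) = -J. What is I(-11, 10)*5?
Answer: -50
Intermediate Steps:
I(-11, 10)*5 = -1*10*5 = -10*5 = -50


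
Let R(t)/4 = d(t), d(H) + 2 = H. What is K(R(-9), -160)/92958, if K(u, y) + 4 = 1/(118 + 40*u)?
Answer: -6569/152637036 ≈ -4.3037e-5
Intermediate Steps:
d(H) = -2 + H
R(t) = -8 + 4*t (R(t) = 4*(-2 + t) = -8 + 4*t)
K(u, y) = -4 + 1/(118 + 40*u)
K(R(-9), -160)/92958 = ((-471 - 160*(-8 + 4*(-9)))/(2*(59 + 20*(-8 + 4*(-9)))))/92958 = ((-471 - 160*(-8 - 36))/(2*(59 + 20*(-8 - 36))))*(1/92958) = ((-471 - 160*(-44))/(2*(59 + 20*(-44))))*(1/92958) = ((-471 + 7040)/(2*(59 - 880)))*(1/92958) = ((½)*6569/(-821))*(1/92958) = ((½)*(-1/821)*6569)*(1/92958) = -6569/1642*1/92958 = -6569/152637036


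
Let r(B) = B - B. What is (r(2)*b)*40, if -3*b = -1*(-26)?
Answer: 0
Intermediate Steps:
b = -26/3 (b = -(-1)*(-26)/3 = -⅓*26 = -26/3 ≈ -8.6667)
r(B) = 0
(r(2)*b)*40 = (0*(-26/3))*40 = 0*40 = 0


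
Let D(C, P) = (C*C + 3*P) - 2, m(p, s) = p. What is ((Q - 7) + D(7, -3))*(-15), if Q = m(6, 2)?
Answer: -555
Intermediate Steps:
D(C, P) = -2 + C² + 3*P (D(C, P) = (C² + 3*P) - 2 = -2 + C² + 3*P)
Q = 6
((Q - 7) + D(7, -3))*(-15) = ((6 - 7) + (-2 + 7² + 3*(-3)))*(-15) = (-1 + (-2 + 49 - 9))*(-15) = (-1 + 38)*(-15) = 37*(-15) = -555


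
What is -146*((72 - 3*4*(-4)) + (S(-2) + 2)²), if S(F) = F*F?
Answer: -22776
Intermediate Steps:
S(F) = F²
-146*((72 - 3*4*(-4)) + (S(-2) + 2)²) = -146*((72 - 3*4*(-4)) + ((-2)² + 2)²) = -146*((72 - 12*(-4)) + (4 + 2)²) = -146*((72 + 48) + 6²) = -146*(120 + 36) = -146*156 = -22776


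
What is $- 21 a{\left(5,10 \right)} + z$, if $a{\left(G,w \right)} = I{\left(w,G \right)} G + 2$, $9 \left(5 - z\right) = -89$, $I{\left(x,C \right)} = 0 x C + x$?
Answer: $- \frac{9694}{9} \approx -1077.1$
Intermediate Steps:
$I{\left(x,C \right)} = x$ ($I{\left(x,C \right)} = 0 C + x = 0 + x = x$)
$z = \frac{134}{9}$ ($z = 5 - - \frac{89}{9} = 5 + \frac{89}{9} = \frac{134}{9} \approx 14.889$)
$a{\left(G,w \right)} = 2 + G w$ ($a{\left(G,w \right)} = w G + 2 = G w + 2 = 2 + G w$)
$- 21 a{\left(5,10 \right)} + z = - 21 \left(2 + 5 \cdot 10\right) + \frac{134}{9} = - 21 \left(2 + 50\right) + \frac{134}{9} = \left(-21\right) 52 + \frac{134}{9} = -1092 + \frac{134}{9} = - \frac{9694}{9}$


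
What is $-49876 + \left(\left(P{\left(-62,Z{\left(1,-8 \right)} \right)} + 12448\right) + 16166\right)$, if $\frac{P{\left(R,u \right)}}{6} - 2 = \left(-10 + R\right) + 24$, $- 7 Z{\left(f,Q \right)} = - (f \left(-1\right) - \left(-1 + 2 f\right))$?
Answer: $-21538$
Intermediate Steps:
$Z{\left(f,Q \right)} = \frac{1}{7} - \frac{3 f}{7}$ ($Z{\left(f,Q \right)} = - \frac{\left(-1\right) \left(f \left(-1\right) - \left(-1 + 2 f\right)\right)}{7} = - \frac{\left(-1\right) \left(- f - \left(-1 + 2 f\right)\right)}{7} = - \frac{\left(-1\right) \left(1 - 3 f\right)}{7} = - \frac{-1 + 3 f}{7} = \frac{1}{7} - \frac{3 f}{7}$)
$P{\left(R,u \right)} = 96 + 6 R$ ($P{\left(R,u \right)} = 12 + 6 \left(\left(-10 + R\right) + 24\right) = 12 + 6 \left(14 + R\right) = 12 + \left(84 + 6 R\right) = 96 + 6 R$)
$-49876 + \left(\left(P{\left(-62,Z{\left(1,-8 \right)} \right)} + 12448\right) + 16166\right) = -49876 + \left(\left(\left(96 + 6 \left(-62\right)\right) + 12448\right) + 16166\right) = -49876 + \left(\left(\left(96 - 372\right) + 12448\right) + 16166\right) = -49876 + \left(\left(-276 + 12448\right) + 16166\right) = -49876 + \left(12172 + 16166\right) = -49876 + 28338 = -21538$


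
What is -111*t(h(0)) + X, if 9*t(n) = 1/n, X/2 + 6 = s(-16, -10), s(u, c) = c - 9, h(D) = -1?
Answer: -113/3 ≈ -37.667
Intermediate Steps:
s(u, c) = -9 + c
X = -50 (X = -12 + 2*(-9 - 10) = -12 + 2*(-19) = -12 - 38 = -50)
t(n) = 1/(9*n)
-111*t(h(0)) + X = -37/(3*(-1)) - 50 = -37*(-1)/3 - 50 = -111*(-1/9) - 50 = 37/3 - 50 = -113/3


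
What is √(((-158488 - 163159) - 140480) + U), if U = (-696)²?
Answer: √22289 ≈ 149.29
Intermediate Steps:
U = 484416
√(((-158488 - 163159) - 140480) + U) = √(((-158488 - 163159) - 140480) + 484416) = √((-321647 - 140480) + 484416) = √(-462127 + 484416) = √22289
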